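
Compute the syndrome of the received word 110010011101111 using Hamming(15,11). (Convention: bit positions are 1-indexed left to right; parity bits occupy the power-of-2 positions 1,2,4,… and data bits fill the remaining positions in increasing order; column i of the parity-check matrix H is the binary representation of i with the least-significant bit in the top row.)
Syndrome s = H · r^T (mod 2), r = 110010011101111:
  s[0] = (101010101010101)·(110010011101111) mod 2 = 1+0+0+0+1+0+0+0+1+0+0+0+1+0+1 mod 2 = 1
  s[1] = (011001100110011)·(110010011101111) mod 2 = 0+1+0+0+0+0+0+0+0+1+0+0+0+1+1 mod 2 = 0
  s[2] = (000111100001111)·(110010011101111) mod 2 = 0+0+0+0+1+0+0+0+0+0+0+1+1+1+1 mod 2 = 1
  s[3] = (000000011111111)·(110010011101111) mod 2 = 0+0+0+0+0+0+0+1+1+1+0+1+1+1+1 mod 2 = 1
Syndrome = 1011
Non-zero syndrome: error at position 13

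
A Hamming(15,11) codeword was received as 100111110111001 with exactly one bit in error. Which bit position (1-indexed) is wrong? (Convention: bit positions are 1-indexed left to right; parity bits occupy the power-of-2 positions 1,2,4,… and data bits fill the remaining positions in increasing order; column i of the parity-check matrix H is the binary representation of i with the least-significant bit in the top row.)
Syndrome s = H · r^T (mod 2), r = 100111110111001:
  s[0] = (101010101010101)·(100111110111001) mod 2 = 1+0+0+0+1+0+1+0+0+0+1+0+0+0+1 mod 2 = 1
  s[1] = (011001100110011)·(100111110111001) mod 2 = 0+0+0+0+0+1+1+0+0+1+1+0+0+0+1 mod 2 = 1
  s[2] = (000111100001111)·(100111110111001) mod 2 = 0+0+0+1+1+1+1+0+0+0+0+1+0+0+1 mod 2 = 0
  s[3] = (000000011111111)·(100111110111001) mod 2 = 0+0+0+0+0+0+0+1+0+1+1+1+0+0+1 mod 2 = 1
Syndrome = 1101
Column i of H is the binary representation of i, so the syndrome is the binary index of the flipped bit.
Read s = 1101 with s[0] as LSB: 1·2^0 + 1·2^1 + 0·2^2 + 1·2^3 = 11.
Error is at bit position 11.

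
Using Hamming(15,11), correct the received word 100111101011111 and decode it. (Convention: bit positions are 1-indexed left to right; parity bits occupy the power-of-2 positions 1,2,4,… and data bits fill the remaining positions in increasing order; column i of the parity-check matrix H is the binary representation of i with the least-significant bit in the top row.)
Syndrome s = H · r^T (mod 2), r = 100111101011111:
  s[0] = (101010101010101)·(100111101011111) mod 2 = 1+0+0+0+1+0+1+0+1+0+1+0+1+0+1 mod 2 = 1
  s[1] = (011001100110011)·(100111101011111) mod 2 = 0+0+0+0+0+1+1+0+0+0+1+0+0+1+1 mod 2 = 1
  s[2] = (000111100001111)·(100111101011111) mod 2 = 0+0+0+1+1+1+1+0+0+0+0+1+1+1+1 mod 2 = 0
  s[3] = (000000011111111)·(100111101011111) mod 2 = 0+0+0+0+0+0+0+0+1+0+1+1+1+1+1 mod 2 = 0
Syndrome = 1100
Column 3 of H equals this syndrome → error at bit 3 (1-indexed).
Flip bit 3: 100111101011111 → 101111101011111
Extract data bits at positions {3,5,6,7,9,10,11,12,13,14,15}: 11111011111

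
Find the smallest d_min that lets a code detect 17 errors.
Detecting e errors requires d_min ≥ e + 1 = 17 + 1 = 18.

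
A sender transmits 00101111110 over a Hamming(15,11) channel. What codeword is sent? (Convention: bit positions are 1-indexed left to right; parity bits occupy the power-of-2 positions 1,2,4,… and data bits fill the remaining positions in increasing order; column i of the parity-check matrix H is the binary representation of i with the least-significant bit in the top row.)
Codeword c = d · G (mod 2), d = 00101111110:
  c[0] = d·G[:,0] = (00101111110)·(11011010101) mod 2 = 0+0+0+0+1+0+1+0+1+0+0 mod 2 = 1
  c[1] = d·G[:,1] = (00101111110)·(10110110011) mod 2 = 0+0+1+0+0+1+1+0+0+1+0 mod 2 = 0
  c[2] = d·G[:,2] = (00101111110)·(10000000000) mod 2 = 0+0+0+0+0+0+0+0+0+0+0 mod 2 = 0
  c[3] = d·G[:,3] = (00101111110)·(01110001111) mod 2 = 0+0+1+0+0+0+0+1+1+1+0 mod 2 = 0
  c[4] = d·G[:,4] = (00101111110)·(01000000000) mod 2 = 0+0+0+0+0+0+0+0+0+0+0 mod 2 = 0
  c[5] = d·G[:,5] = (00101111110)·(00100000000) mod 2 = 0+0+1+0+0+0+0+0+0+0+0 mod 2 = 1
  c[6] = d·G[:,6] = (00101111110)·(00010000000) mod 2 = 0+0+0+0+0+0+0+0+0+0+0 mod 2 = 0
  c[7] = d·G[:,7] = (00101111110)·(00001111111) mod 2 = 0+0+0+0+1+1+1+1+1+1+0 mod 2 = 0
  c[8] = d·G[:,8] = (00101111110)·(00001000000) mod 2 = 0+0+0+0+1+0+0+0+0+0+0 mod 2 = 1
  c[9] = d·G[:,9] = (00101111110)·(00000100000) mod 2 = 0+0+0+0+0+1+0+0+0+0+0 mod 2 = 1
  c[10] = d·G[:,10] = (00101111110)·(00000010000) mod 2 = 0+0+0+0+0+0+1+0+0+0+0 mod 2 = 1
  c[11] = d·G[:,11] = (00101111110)·(00000001000) mod 2 = 0+0+0+0+0+0+0+1+0+0+0 mod 2 = 1
  c[12] = d·G[:,12] = (00101111110)·(00000000100) mod 2 = 0+0+0+0+0+0+0+0+1+0+0 mod 2 = 1
  c[13] = d·G[:,13] = (00101111110)·(00000000010) mod 2 = 0+0+0+0+0+0+0+0+0+1+0 mod 2 = 1
  c[14] = d·G[:,14] = (00101111110)·(00000000001) mod 2 = 0+0+0+0+0+0+0+0+0+0+0 mod 2 = 0
Codeword = 100001001111110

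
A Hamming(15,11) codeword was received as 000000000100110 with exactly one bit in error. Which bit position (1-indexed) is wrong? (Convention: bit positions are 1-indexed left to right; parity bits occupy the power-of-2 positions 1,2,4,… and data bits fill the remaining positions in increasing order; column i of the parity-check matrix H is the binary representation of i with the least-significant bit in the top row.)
Syndrome s = H · r^T (mod 2), r = 000000000100110:
  s[0] = (101010101010101)·(000000000100110) mod 2 = 0+0+0+0+0+0+0+0+0+0+0+0+1+0+0 mod 2 = 1
  s[1] = (011001100110011)·(000000000100110) mod 2 = 0+0+0+0+0+0+0+0+0+1+0+0+0+1+0 mod 2 = 0
  s[2] = (000111100001111)·(000000000100110) mod 2 = 0+0+0+0+0+0+0+0+0+0+0+0+1+1+0 mod 2 = 0
  s[3] = (000000011111111)·(000000000100110) mod 2 = 0+0+0+0+0+0+0+0+0+1+0+0+1+1+0 mod 2 = 1
Syndrome = 1001
Column i of H is the binary representation of i, so the syndrome is the binary index of the flipped bit.
Read s = 1001 with s[0] as LSB: 1·2^0 + 0·2^1 + 0·2^2 + 1·2^3 = 9.
Error is at bit position 9.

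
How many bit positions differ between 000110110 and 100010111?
XOR = 100100001, count of 1s = 3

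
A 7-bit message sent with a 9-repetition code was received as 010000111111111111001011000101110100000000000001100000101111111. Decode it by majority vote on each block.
Split into 9-bit blocks and majority-vote each:
  block 1 = 010000111: 4 ones, 5 zeros → 0
  block 2 = 111111111: 9 ones, 0 zeros → 1
  block 3 = 001011000: 3 ones, 6 zeros → 0
  block 4 = 101110100: 5 ones, 4 zeros → 1
  block 5 = 000000000: 0 ones, 9 zeros → 0
  block 6 = 001100000: 2 ones, 7 zeros → 0
  block 7 = 101111111: 8 ones, 1 zeros → 1
Decoded = 0101001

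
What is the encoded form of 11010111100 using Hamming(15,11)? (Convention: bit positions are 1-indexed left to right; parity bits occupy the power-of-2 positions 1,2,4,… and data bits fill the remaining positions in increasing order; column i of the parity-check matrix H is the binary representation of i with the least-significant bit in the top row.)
Codeword c = d · G (mod 2), d = 11010111100:
  c[0] = d·G[:,0] = (11010111100)·(11011010101) mod 2 = 1+1+0+1+0+0+1+0+1+0+0 mod 2 = 1
  c[1] = d·G[:,1] = (11010111100)·(10110110011) mod 2 = 1+0+0+1+0+1+1+0+0+0+0 mod 2 = 0
  c[2] = d·G[:,2] = (11010111100)·(10000000000) mod 2 = 1+0+0+0+0+0+0+0+0+0+0 mod 2 = 1
  c[3] = d·G[:,3] = (11010111100)·(01110001111) mod 2 = 0+1+0+1+0+0+0+1+1+0+0 mod 2 = 0
  c[4] = d·G[:,4] = (11010111100)·(01000000000) mod 2 = 0+1+0+0+0+0+0+0+0+0+0 mod 2 = 1
  c[5] = d·G[:,5] = (11010111100)·(00100000000) mod 2 = 0+0+0+0+0+0+0+0+0+0+0 mod 2 = 0
  c[6] = d·G[:,6] = (11010111100)·(00010000000) mod 2 = 0+0+0+1+0+0+0+0+0+0+0 mod 2 = 1
  c[7] = d·G[:,7] = (11010111100)·(00001111111) mod 2 = 0+0+0+0+0+1+1+1+1+0+0 mod 2 = 0
  c[8] = d·G[:,8] = (11010111100)·(00001000000) mod 2 = 0+0+0+0+0+0+0+0+0+0+0 mod 2 = 0
  c[9] = d·G[:,9] = (11010111100)·(00000100000) mod 2 = 0+0+0+0+0+1+0+0+0+0+0 mod 2 = 1
  c[10] = d·G[:,10] = (11010111100)·(00000010000) mod 2 = 0+0+0+0+0+0+1+0+0+0+0 mod 2 = 1
  c[11] = d·G[:,11] = (11010111100)·(00000001000) mod 2 = 0+0+0+0+0+0+0+1+0+0+0 mod 2 = 1
  c[12] = d·G[:,12] = (11010111100)·(00000000100) mod 2 = 0+0+0+0+0+0+0+0+1+0+0 mod 2 = 1
  c[13] = d·G[:,13] = (11010111100)·(00000000010) mod 2 = 0+0+0+0+0+0+0+0+0+0+0 mod 2 = 0
  c[14] = d·G[:,14] = (11010111100)·(00000000001) mod 2 = 0+0+0+0+0+0+0+0+0+0+0 mod 2 = 0
Codeword = 101010100111100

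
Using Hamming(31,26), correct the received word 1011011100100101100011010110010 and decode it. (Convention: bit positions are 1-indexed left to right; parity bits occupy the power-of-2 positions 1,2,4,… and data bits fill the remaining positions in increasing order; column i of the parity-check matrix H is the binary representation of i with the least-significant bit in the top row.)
Syndrome s = H · r^T (mod 2), r = 1011011100100101100011010110010:
  s[0] = (1010101010101010101010101010101)·(1011011100100101100011010110010) mod 2 = 1+0+1+0+0+0+1+0+0+0+1+0+0+0+0+0+1+0+0+0+1+0+0+0+0+0+1+0+0+0+0 mod 2 = 1
  s[1] = (0110011001100110011001100110011)·(1011011100100101100011010110010) mod 2 = 0+0+1+0+0+1+1+0+0+0+1+0+0+1+0+0+0+0+0+0+0+1+0+0+0+1+1+0+0+1+0 mod 2 = 1
  s[2] = (0001111000011110000111100001111)·(1011011100100101100011010110010) mod 2 = 0+0+0+1+0+1+1+0+0+0+0+0+0+1+0+0+0+0+0+0+1+1+0+0+0+0+0+0+0+1+0 mod 2 = 1
  s[3] = (0000000111111110000000011111111)·(1011011100100101100011010110010) mod 2 = 0+0+0+0+0+0+0+1+0+0+1+0+0+1+0+0+0+0+0+0+0+0+0+1+0+1+1+0+0+1+0 mod 2 = 1
  s[4] = (0000000000000001111111111111111)·(1011011100100101100011010110010) mod 2 = 0+0+0+0+0+0+0+0+0+0+0+0+0+0+0+1+1+0+0+0+1+1+0+1+0+1+1+0+0+1+0 mod 2 = 0
Syndrome = 11110
Column 15 of H equals this syndrome → error at bit 15 (1-indexed).
Flip bit 15: 1011011100100101100011010110010 → 1011011100100111100011010110010
Extract data bits at positions {3,5,6,7,9,10,11,12,13,14,15,17,18,19,20,21,22,23,24,25,26,27,28,29,30,31}: 10110010011100011010110010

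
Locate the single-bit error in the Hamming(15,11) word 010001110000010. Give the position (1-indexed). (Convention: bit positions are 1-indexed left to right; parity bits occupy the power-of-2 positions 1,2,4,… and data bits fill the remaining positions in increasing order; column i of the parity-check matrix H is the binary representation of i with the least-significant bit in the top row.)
Syndrome s = H · r^T (mod 2), r = 010001110000010:
  s[0] = (101010101010101)·(010001110000010) mod 2 = 0+0+0+0+0+0+1+0+0+0+0+0+0+0+0 mod 2 = 1
  s[1] = (011001100110011)·(010001110000010) mod 2 = 0+1+0+0+0+1+1+0+0+0+0+0+0+1+0 mod 2 = 0
  s[2] = (000111100001111)·(010001110000010) mod 2 = 0+0+0+0+0+1+1+0+0+0+0+0+0+1+0 mod 2 = 1
  s[3] = (000000011111111)·(010001110000010) mod 2 = 0+0+0+0+0+0+0+1+0+0+0+0+0+1+0 mod 2 = 0
Syndrome = 1010
Column i of H is the binary representation of i, so the syndrome is the binary index of the flipped bit.
Read s = 1010 with s[0] as LSB: 1·2^0 + 0·2^1 + 1·2^2 + 0·2^3 = 5.
Error is at bit position 5.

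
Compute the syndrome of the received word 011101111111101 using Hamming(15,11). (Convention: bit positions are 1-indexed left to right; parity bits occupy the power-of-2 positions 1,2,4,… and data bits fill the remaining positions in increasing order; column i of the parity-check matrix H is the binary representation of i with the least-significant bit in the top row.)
Syndrome s = H · r^T (mod 2), r = 011101111111101:
  s[0] = (101010101010101)·(011101111111101) mod 2 = 0+0+1+0+0+0+1+0+1+0+1+0+1+0+1 mod 2 = 0
  s[1] = (011001100110011)·(011101111111101) mod 2 = 0+1+1+0+0+1+1+0+0+1+1+0+0+0+1 mod 2 = 1
  s[2] = (000111100001111)·(011101111111101) mod 2 = 0+0+0+1+0+1+1+0+0+0+0+1+1+0+1 mod 2 = 0
  s[3] = (000000011111111)·(011101111111101) mod 2 = 0+0+0+0+0+0+0+1+1+1+1+1+1+0+1 mod 2 = 1
Syndrome = 0101
Non-zero syndrome: error at position 10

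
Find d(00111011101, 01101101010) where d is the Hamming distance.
XOR = 01010110111, count of 1s = 7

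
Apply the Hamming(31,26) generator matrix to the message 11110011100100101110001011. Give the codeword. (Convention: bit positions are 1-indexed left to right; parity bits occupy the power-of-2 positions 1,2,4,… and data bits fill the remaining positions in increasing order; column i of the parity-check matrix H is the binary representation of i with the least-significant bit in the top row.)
Codeword c = d · G (mod 2), d = 11110011100100101110001011:
  c[0] = d·G[:,0] = (11110011100100101110001011)·(11011010101101010101010101) mod 2 = 1+1+0+1+0+0+1+0+1+0+0+1+0+0+0+0+0+1+0+0+0+0+0+0+0+1 mod 2 = 0
  c[1] = d·G[:,1] = (11110011100100101110001011)·(10110110011011001100110011) mod 2 = 1+0+1+1+0+0+1+0+0+0+0+0+0+0+0+0+1+1+0+0+0+0+0+0+1+1 mod 2 = 0
  c[2] = d·G[:,2] = (11110011100100101110001011)·(10000000000000000000000000) mod 2 = 1+0+0+0+0+0+0+0+0+0+0+0+0+0+0+0+0+0+0+0+0+0+0+0+0+0 mod 2 = 1
  c[3] = d·G[:,3] = (11110011100100101110001011)·(01110001111000111100001111) mod 2 = 0+1+1+1+0+0+0+1+1+0+0+0+0+0+1+0+1+1+0+0+0+0+1+0+1+1 mod 2 = 1
  c[4] = d·G[:,4] = (11110011100100101110001011)·(01000000000000000000000000) mod 2 = 0+1+0+0+0+0+0+0+0+0+0+0+0+0+0+0+0+0+0+0+0+0+0+0+0+0 mod 2 = 1
  c[5] = d·G[:,5] = (11110011100100101110001011)·(00100000000000000000000000) mod 2 = 0+0+1+0+0+0+0+0+0+0+0+0+0+0+0+0+0+0+0+0+0+0+0+0+0+0 mod 2 = 1
  c[6] = d·G[:,6] = (11110011100100101110001011)·(00010000000000000000000000) mod 2 = 0+0+0+1+0+0+0+0+0+0+0+0+0+0+0+0+0+0+0+0+0+0+0+0+0+0 mod 2 = 1
  c[7] = d·G[:,7] = (11110011100100101110001011)·(00001111111000000011111111) mod 2 = 0+0+0+0+0+0+1+1+1+0+0+0+0+0+0+0+0+0+1+0+0+0+1+0+1+1 mod 2 = 1
  c[8] = d·G[:,8] = (11110011100100101110001011)·(00001000000000000000000000) mod 2 = 0+0+0+0+0+0+0+0+0+0+0+0+0+0+0+0+0+0+0+0+0+0+0+0+0+0 mod 2 = 0
  c[9] = d·G[:,9] = (11110011100100101110001011)·(00000100000000000000000000) mod 2 = 0+0+0+0+0+0+0+0+0+0+0+0+0+0+0+0+0+0+0+0+0+0+0+0+0+0 mod 2 = 0
  c[10] = d·G[:,10] = (11110011100100101110001011)·(00000010000000000000000000) mod 2 = 0+0+0+0+0+0+1+0+0+0+0+0+0+0+0+0+0+0+0+0+0+0+0+0+0+0 mod 2 = 1
  c[11] = d·G[:,11] = (11110011100100101110001011)·(00000001000000000000000000) mod 2 = 0+0+0+0+0+0+0+1+0+0+0+0+0+0+0+0+0+0+0+0+0+0+0+0+0+0 mod 2 = 1
  c[12] = d·G[:,12] = (11110011100100101110001011)·(00000000100000000000000000) mod 2 = 0+0+0+0+0+0+0+0+1+0+0+0+0+0+0+0+0+0+0+0+0+0+0+0+0+0 mod 2 = 1
  c[13] = d·G[:,13] = (11110011100100101110001011)·(00000000010000000000000000) mod 2 = 0+0+0+0+0+0+0+0+0+0+0+0+0+0+0+0+0+0+0+0+0+0+0+0+0+0 mod 2 = 0
  c[14] = d·G[:,14] = (11110011100100101110001011)·(00000000001000000000000000) mod 2 = 0+0+0+0+0+0+0+0+0+0+0+0+0+0+0+0+0+0+0+0+0+0+0+0+0+0 mod 2 = 0
  c[15] = d·G[:,15] = (11110011100100101110001011)·(00000000000111111111111111) mod 2 = 0+0+0+0+0+0+0+0+0+0+0+1+0+0+1+0+1+1+1+0+0+0+1+0+1+1 mod 2 = 0
  c[16] = d·G[:,16] = (11110011100100101110001011)·(00000000000100000000000000) mod 2 = 0+0+0+0+0+0+0+0+0+0+0+1+0+0+0+0+0+0+0+0+0+0+0+0+0+0 mod 2 = 1
  c[17] = d·G[:,17] = (11110011100100101110001011)·(00000000000010000000000000) mod 2 = 0+0+0+0+0+0+0+0+0+0+0+0+0+0+0+0+0+0+0+0+0+0+0+0+0+0 mod 2 = 0
  c[18] = d·G[:,18] = (11110011100100101110001011)·(00000000000001000000000000) mod 2 = 0+0+0+0+0+0+0+0+0+0+0+0+0+0+0+0+0+0+0+0+0+0+0+0+0+0 mod 2 = 0
  c[19] = d·G[:,19] = (11110011100100101110001011)·(00000000000000100000000000) mod 2 = 0+0+0+0+0+0+0+0+0+0+0+0+0+0+1+0+0+0+0+0+0+0+0+0+0+0 mod 2 = 1
  c[20] = d·G[:,20] = (11110011100100101110001011)·(00000000000000010000000000) mod 2 = 0+0+0+0+0+0+0+0+0+0+0+0+0+0+0+0+0+0+0+0+0+0+0+0+0+0 mod 2 = 0
  c[21] = d·G[:,21] = (11110011100100101110001011)·(00000000000000001000000000) mod 2 = 0+0+0+0+0+0+0+0+0+0+0+0+0+0+0+0+1+0+0+0+0+0+0+0+0+0 mod 2 = 1
  c[22] = d·G[:,22] = (11110011100100101110001011)·(00000000000000000100000000) mod 2 = 0+0+0+0+0+0+0+0+0+0+0+0+0+0+0+0+0+1+0+0+0+0+0+0+0+0 mod 2 = 1
  c[23] = d·G[:,23] = (11110011100100101110001011)·(00000000000000000010000000) mod 2 = 0+0+0+0+0+0+0+0+0+0+0+0+0+0+0+0+0+0+1+0+0+0+0+0+0+0 mod 2 = 1
  c[24] = d·G[:,24] = (11110011100100101110001011)·(00000000000000000001000000) mod 2 = 0+0+0+0+0+0+0+0+0+0+0+0+0+0+0+0+0+0+0+0+0+0+0+0+0+0 mod 2 = 0
  c[25] = d·G[:,25] = (11110011100100101110001011)·(00000000000000000000100000) mod 2 = 0+0+0+0+0+0+0+0+0+0+0+0+0+0+0+0+0+0+0+0+0+0+0+0+0+0 mod 2 = 0
  c[26] = d·G[:,26] = (11110011100100101110001011)·(00000000000000000000010000) mod 2 = 0+0+0+0+0+0+0+0+0+0+0+0+0+0+0+0+0+0+0+0+0+0+0+0+0+0 mod 2 = 0
  c[27] = d·G[:,27] = (11110011100100101110001011)·(00000000000000000000001000) mod 2 = 0+0+0+0+0+0+0+0+0+0+0+0+0+0+0+0+0+0+0+0+0+0+1+0+0+0 mod 2 = 1
  c[28] = d·G[:,28] = (11110011100100101110001011)·(00000000000000000000000100) mod 2 = 0+0+0+0+0+0+0+0+0+0+0+0+0+0+0+0+0+0+0+0+0+0+0+0+0+0 mod 2 = 0
  c[29] = d·G[:,29] = (11110011100100101110001011)·(00000000000000000000000010) mod 2 = 0+0+0+0+0+0+0+0+0+0+0+0+0+0+0+0+0+0+0+0+0+0+0+0+1+0 mod 2 = 1
  c[30] = d·G[:,30] = (11110011100100101110001011)·(00000000000000000000000001) mod 2 = 0+0+0+0+0+0+0+0+0+0+0+0+0+0+0+0+0+0+0+0+0+0+0+0+0+1 mod 2 = 1
Codeword = 0011111100111000100101110001011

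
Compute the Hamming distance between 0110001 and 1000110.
XOR = 1110111, count of 1s = 6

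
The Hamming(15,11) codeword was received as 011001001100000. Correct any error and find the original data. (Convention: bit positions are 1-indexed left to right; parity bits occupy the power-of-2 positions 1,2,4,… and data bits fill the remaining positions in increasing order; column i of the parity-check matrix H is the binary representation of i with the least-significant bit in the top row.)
Syndrome s = H · r^T (mod 2), r = 011001001100000:
  s[0] = (101010101010101)·(011001001100000) mod 2 = 0+0+1+0+0+0+0+0+1+0+0+0+0+0+0 mod 2 = 0
  s[1] = (011001100110011)·(011001001100000) mod 2 = 0+1+1+0+0+1+0+0+0+1+0+0+0+0+0 mod 2 = 0
  s[2] = (000111100001111)·(011001001100000) mod 2 = 0+0+0+0+0+1+0+0+0+0+0+0+0+0+0 mod 2 = 1
  s[3] = (000000011111111)·(011001001100000) mod 2 = 0+0+0+0+0+0+0+0+1+1+0+0+0+0+0 mod 2 = 0
Syndrome = 0010
Column 4 of H equals this syndrome → error at bit 4 (1-indexed).
Flip bit 4: 011001001100000 → 011101001100000
Extract data bits at positions {3,5,6,7,9,10,11,12,13,14,15}: 10101100000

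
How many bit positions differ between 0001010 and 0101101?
XOR = 0100111, count of 1s = 4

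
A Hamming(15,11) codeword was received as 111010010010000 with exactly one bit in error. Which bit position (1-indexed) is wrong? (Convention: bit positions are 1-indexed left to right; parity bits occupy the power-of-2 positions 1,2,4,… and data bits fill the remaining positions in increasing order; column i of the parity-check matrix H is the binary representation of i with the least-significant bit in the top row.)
Syndrome s = H · r^T (mod 2), r = 111010010010000:
  s[0] = (101010101010101)·(111010010010000) mod 2 = 1+0+1+0+1+0+0+0+0+0+1+0+0+0+0 mod 2 = 0
  s[1] = (011001100110011)·(111010010010000) mod 2 = 0+1+1+0+0+0+0+0+0+0+1+0+0+0+0 mod 2 = 1
  s[2] = (000111100001111)·(111010010010000) mod 2 = 0+0+0+0+1+0+0+0+0+0+0+0+0+0+0 mod 2 = 1
  s[3] = (000000011111111)·(111010010010000) mod 2 = 0+0+0+0+0+0+0+1+0+0+1+0+0+0+0 mod 2 = 0
Syndrome = 0110
Column i of H is the binary representation of i, so the syndrome is the binary index of the flipped bit.
Read s = 0110 with s[0] as LSB: 0·2^0 + 1·2^1 + 1·2^2 + 0·2^3 = 6.
Error is at bit position 6.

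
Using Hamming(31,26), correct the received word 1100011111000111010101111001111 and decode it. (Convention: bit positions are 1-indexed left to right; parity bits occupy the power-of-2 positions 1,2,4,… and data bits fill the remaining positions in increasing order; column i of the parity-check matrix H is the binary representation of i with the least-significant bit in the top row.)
Syndrome s = H · r^T (mod 2), r = 1100011111000111010101111001111:
  s[0] = (1010101010101010101010101010101)·(1100011111000111010101111001111) mod 2 = 1+0+0+0+0+0+1+0+1+0+0+0+0+0+1+0+0+0+0+0+0+0+1+0+1+0+0+0+1+0+1 mod 2 = 0
  s[1] = (0110011001100110011001100110011)·(1100011111000111010101111001111) mod 2 = 0+1+0+0+0+1+1+0+0+1+0+0+0+1+1+0+0+1+0+0+0+1+1+0+0+0+0+0+0+1+1 mod 2 = 1
  s[2] = (0001111000011110000111100001111)·(1100011111000111010101111001111) mod 2 = 0+0+0+0+0+1+1+0+0+0+0+0+0+1+1+0+0+0+0+1+0+1+1+0+0+0+0+1+1+1+1 mod 2 = 1
  s[3] = (0000000111111110000000011111111)·(1100011111000111010101111001111) mod 2 = 0+0+0+0+0+0+0+1+1+1+0+0+0+1+1+0+0+0+0+0+0+0+0+1+1+0+0+1+1+1+1 mod 2 = 1
  s[4] = (0000000000000001111111111111111)·(1100011111000111010101111001111) mod 2 = 0+0+0+0+0+0+0+0+0+0+0+0+0+0+0+1+0+1+0+1+0+1+1+1+1+0+0+1+1+1+1 mod 2 = 1
Syndrome = 01111
Column 30 of H equals this syndrome → error at bit 30 (1-indexed).
Flip bit 30: 1100011111000111010101111001111 → 1100011111000111010101111001101
Extract data bits at positions {3,5,6,7,9,10,11,12,13,14,15,17,18,19,20,21,22,23,24,25,26,27,28,29,30,31}: 00111100011010101111001101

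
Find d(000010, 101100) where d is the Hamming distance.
XOR = 101110, count of 1s = 4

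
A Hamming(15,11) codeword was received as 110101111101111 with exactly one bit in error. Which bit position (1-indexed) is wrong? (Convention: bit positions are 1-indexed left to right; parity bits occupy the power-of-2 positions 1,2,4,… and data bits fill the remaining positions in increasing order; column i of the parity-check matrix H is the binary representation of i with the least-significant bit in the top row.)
Syndrome s = H · r^T (mod 2), r = 110101111101111:
  s[0] = (101010101010101)·(110101111101111) mod 2 = 1+0+0+0+0+0+1+0+1+0+0+0+1+0+1 mod 2 = 1
  s[1] = (011001100110011)·(110101111101111) mod 2 = 0+1+0+0+0+1+1+0+0+1+0+0+0+1+1 mod 2 = 0
  s[2] = (000111100001111)·(110101111101111) mod 2 = 0+0+0+1+0+1+1+0+0+0+0+1+1+1+1 mod 2 = 1
  s[3] = (000000011111111)·(110101111101111) mod 2 = 0+0+0+0+0+0+0+1+1+1+0+1+1+1+1 mod 2 = 1
Syndrome = 1011
Column i of H is the binary representation of i, so the syndrome is the binary index of the flipped bit.
Read s = 1011 with s[0] as LSB: 1·2^0 + 0·2^1 + 1·2^2 + 1·2^3 = 13.
Error is at bit position 13.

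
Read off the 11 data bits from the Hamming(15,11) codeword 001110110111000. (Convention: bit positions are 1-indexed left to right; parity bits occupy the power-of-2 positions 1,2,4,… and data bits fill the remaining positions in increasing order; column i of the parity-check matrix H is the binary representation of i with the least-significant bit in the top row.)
Parity bits occupy power-of-2 positions; data bits are at positions {3,5,6,7,9,10,11,12,13,14,15} (1-indexed).
Extract: c[3]=1 c[5]=1 c[6]=0 c[7]=1 c[9]=0 c[10]=1 c[11]=1 c[12]=1 c[13]=0 c[14]=0 c[15]=0
Data = 11010111000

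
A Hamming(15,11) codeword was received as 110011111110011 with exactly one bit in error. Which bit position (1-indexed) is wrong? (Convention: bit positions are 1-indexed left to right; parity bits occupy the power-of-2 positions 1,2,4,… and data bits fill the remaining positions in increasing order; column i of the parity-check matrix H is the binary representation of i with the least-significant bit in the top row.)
Syndrome s = H · r^T (mod 2), r = 110011111110011:
  s[0] = (101010101010101)·(110011111110011) mod 2 = 1+0+0+0+1+0+1+0+1+0+1+0+0+0+1 mod 2 = 0
  s[1] = (011001100110011)·(110011111110011) mod 2 = 0+1+0+0+0+1+1+0+0+1+1+0+0+1+1 mod 2 = 1
  s[2] = (000111100001111)·(110011111110011) mod 2 = 0+0+0+0+1+1+1+0+0+0+0+0+0+1+1 mod 2 = 1
  s[3] = (000000011111111)·(110011111110011) mod 2 = 0+0+0+0+0+0+0+1+1+1+1+0+0+1+1 mod 2 = 0
Syndrome = 0110
Column i of H is the binary representation of i, so the syndrome is the binary index of the flipped bit.
Read s = 0110 with s[0] as LSB: 0·2^0 + 1·2^1 + 1·2^2 + 0·2^3 = 6.
Error is at bit position 6.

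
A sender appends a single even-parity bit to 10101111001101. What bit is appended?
Sum of data bits: 1+0+1+0+1+1+1+1+0+0+1+1+0+1 = 9.
9 mod 2 = 1, so parity bit = 1.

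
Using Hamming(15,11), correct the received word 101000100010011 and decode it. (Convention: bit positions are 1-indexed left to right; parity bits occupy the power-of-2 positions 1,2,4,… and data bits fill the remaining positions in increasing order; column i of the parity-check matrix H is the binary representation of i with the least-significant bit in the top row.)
Syndrome s = H · r^T (mod 2), r = 101000100010011:
  s[0] = (101010101010101)·(101000100010011) mod 2 = 1+0+1+0+0+0+1+0+0+0+1+0+0+0+1 mod 2 = 1
  s[1] = (011001100110011)·(101000100010011) mod 2 = 0+0+1+0+0+0+1+0+0+0+1+0+0+1+1 mod 2 = 1
  s[2] = (000111100001111)·(101000100010011) mod 2 = 0+0+0+0+0+0+1+0+0+0+0+0+0+1+1 mod 2 = 1
  s[3] = (000000011111111)·(101000100010011) mod 2 = 0+0+0+0+0+0+0+0+0+0+1+0+0+1+1 mod 2 = 1
Syndrome = 1111
Column 15 of H equals this syndrome → error at bit 15 (1-indexed).
Flip bit 15: 101000100010011 → 101000100010010
Extract data bits at positions {3,5,6,7,9,10,11,12,13,14,15}: 10010010010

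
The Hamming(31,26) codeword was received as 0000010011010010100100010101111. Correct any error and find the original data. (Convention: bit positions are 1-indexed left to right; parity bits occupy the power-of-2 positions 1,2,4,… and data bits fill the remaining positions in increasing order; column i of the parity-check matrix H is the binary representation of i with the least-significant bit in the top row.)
Syndrome s = H · r^T (mod 2), r = 0000010011010010100100010101111:
  s[0] = (1010101010101010101010101010101)·(0000010011010010100100010101111) mod 2 = 0+0+0+0+0+0+0+0+1+0+0+0+0+0+1+0+1+0+0+0+0+0+0+0+0+0+0+0+1+0+1 mod 2 = 1
  s[1] = (0110011001100110011001100110011)·(0000010011010010100100010101111) mod 2 = 0+0+0+0+0+1+0+0+0+1+0+0+0+0+1+0+0+0+0+0+0+0+0+0+0+1+0+0+0+1+1 mod 2 = 0
  s[2] = (0001111000011110000111100001111)·(0000010011010010100100010101111) mod 2 = 0+0+0+0+0+1+0+0+0+0+0+1+0+0+1+0+0+0+0+1+0+0+0+0+0+0+0+1+1+1+1 mod 2 = 0
  s[3] = (0000000111111110000000011111111)·(0000010011010010100100010101111) mod 2 = 0+0+0+0+0+0+0+0+1+1+0+1+0+0+1+0+0+0+0+0+0+0+0+1+0+1+0+1+1+1+1 mod 2 = 0
  s[4] = (0000000000000001111111111111111)·(0000010011010010100100010101111) mod 2 = 0+0+0+0+0+0+0+0+0+0+0+0+0+0+0+0+1+0+0+1+0+0+0+1+0+1+0+1+1+1+1 mod 2 = 0
Syndrome = 10000
Column 1 of H equals this syndrome → error at bit 1 (1-indexed).
Flip bit 1: 0000010011010010100100010101111 → 1000010011010010100100010101111
Extract data bits at positions {3,5,6,7,9,10,11,12,13,14,15,17,18,19,20,21,22,23,24,25,26,27,28,29,30,31}: 00101101001100100010101111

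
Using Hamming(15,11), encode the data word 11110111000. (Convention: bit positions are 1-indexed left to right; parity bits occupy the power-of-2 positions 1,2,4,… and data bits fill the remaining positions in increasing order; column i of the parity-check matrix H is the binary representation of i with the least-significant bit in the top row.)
Codeword c = d · G (mod 2), d = 11110111000:
  c[0] = d·G[:,0] = (11110111000)·(11011010101) mod 2 = 1+1+0+1+0+0+1+0+0+0+0 mod 2 = 0
  c[1] = d·G[:,1] = (11110111000)·(10110110011) mod 2 = 1+0+1+1+0+1+1+0+0+0+0 mod 2 = 1
  c[2] = d·G[:,2] = (11110111000)·(10000000000) mod 2 = 1+0+0+0+0+0+0+0+0+0+0 mod 2 = 1
  c[3] = d·G[:,3] = (11110111000)·(01110001111) mod 2 = 0+1+1+1+0+0+0+1+0+0+0 mod 2 = 0
  c[4] = d·G[:,4] = (11110111000)·(01000000000) mod 2 = 0+1+0+0+0+0+0+0+0+0+0 mod 2 = 1
  c[5] = d·G[:,5] = (11110111000)·(00100000000) mod 2 = 0+0+1+0+0+0+0+0+0+0+0 mod 2 = 1
  c[6] = d·G[:,6] = (11110111000)·(00010000000) mod 2 = 0+0+0+1+0+0+0+0+0+0+0 mod 2 = 1
  c[7] = d·G[:,7] = (11110111000)·(00001111111) mod 2 = 0+0+0+0+0+1+1+1+0+0+0 mod 2 = 1
  c[8] = d·G[:,8] = (11110111000)·(00001000000) mod 2 = 0+0+0+0+0+0+0+0+0+0+0 mod 2 = 0
  c[9] = d·G[:,9] = (11110111000)·(00000100000) mod 2 = 0+0+0+0+0+1+0+0+0+0+0 mod 2 = 1
  c[10] = d·G[:,10] = (11110111000)·(00000010000) mod 2 = 0+0+0+0+0+0+1+0+0+0+0 mod 2 = 1
  c[11] = d·G[:,11] = (11110111000)·(00000001000) mod 2 = 0+0+0+0+0+0+0+1+0+0+0 mod 2 = 1
  c[12] = d·G[:,12] = (11110111000)·(00000000100) mod 2 = 0+0+0+0+0+0+0+0+0+0+0 mod 2 = 0
  c[13] = d·G[:,13] = (11110111000)·(00000000010) mod 2 = 0+0+0+0+0+0+0+0+0+0+0 mod 2 = 0
  c[14] = d·G[:,14] = (11110111000)·(00000000001) mod 2 = 0+0+0+0+0+0+0+0+0+0+0 mod 2 = 0
Codeword = 011011110111000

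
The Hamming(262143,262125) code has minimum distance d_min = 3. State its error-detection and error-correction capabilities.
Detection only: up to d_min − 1 = 2 errors.
Correction: up to ⌊(d_min − 1)/2⌋ = ⌊2/2⌋ = 1 errors.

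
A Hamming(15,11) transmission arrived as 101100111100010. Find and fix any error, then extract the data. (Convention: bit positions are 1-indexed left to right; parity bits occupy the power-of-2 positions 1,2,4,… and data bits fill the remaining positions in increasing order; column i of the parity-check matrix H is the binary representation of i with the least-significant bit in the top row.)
Syndrome s = H · r^T (mod 2), r = 101100111100010:
  s[0] = (101010101010101)·(101100111100010) mod 2 = 1+0+1+0+0+0+1+0+1+0+0+0+0+0+0 mod 2 = 0
  s[1] = (011001100110011)·(101100111100010) mod 2 = 0+0+1+0+0+0+1+0+0+1+0+0+0+1+0 mod 2 = 0
  s[2] = (000111100001111)·(101100111100010) mod 2 = 0+0+0+1+0+0+1+0+0+0+0+0+0+1+0 mod 2 = 1
  s[3] = (000000011111111)·(101100111100010) mod 2 = 0+0+0+0+0+0+0+1+1+1+0+0+0+1+0 mod 2 = 0
Syndrome = 0010
Column 4 of H equals this syndrome → error at bit 4 (1-indexed).
Flip bit 4: 101100111100010 → 101000111100010
Extract data bits at positions {3,5,6,7,9,10,11,12,13,14,15}: 10011100010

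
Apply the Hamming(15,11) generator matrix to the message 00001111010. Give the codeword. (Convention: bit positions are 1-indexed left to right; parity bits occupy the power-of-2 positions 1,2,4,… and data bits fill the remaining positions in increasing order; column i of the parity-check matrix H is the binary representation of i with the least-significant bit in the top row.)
Codeword c = d · G (mod 2), d = 00001111010:
  c[0] = d·G[:,0] = (00001111010)·(11011010101) mod 2 = 0+0+0+0+1+0+1+0+0+0+0 mod 2 = 0
  c[1] = d·G[:,1] = (00001111010)·(10110110011) mod 2 = 0+0+0+0+0+1+1+0+0+1+0 mod 2 = 1
  c[2] = d·G[:,2] = (00001111010)·(10000000000) mod 2 = 0+0+0+0+0+0+0+0+0+0+0 mod 2 = 0
  c[3] = d·G[:,3] = (00001111010)·(01110001111) mod 2 = 0+0+0+0+0+0+0+1+0+1+0 mod 2 = 0
  c[4] = d·G[:,4] = (00001111010)·(01000000000) mod 2 = 0+0+0+0+0+0+0+0+0+0+0 mod 2 = 0
  c[5] = d·G[:,5] = (00001111010)·(00100000000) mod 2 = 0+0+0+0+0+0+0+0+0+0+0 mod 2 = 0
  c[6] = d·G[:,6] = (00001111010)·(00010000000) mod 2 = 0+0+0+0+0+0+0+0+0+0+0 mod 2 = 0
  c[7] = d·G[:,7] = (00001111010)·(00001111111) mod 2 = 0+0+0+0+1+1+1+1+0+1+0 mod 2 = 1
  c[8] = d·G[:,8] = (00001111010)·(00001000000) mod 2 = 0+0+0+0+1+0+0+0+0+0+0 mod 2 = 1
  c[9] = d·G[:,9] = (00001111010)·(00000100000) mod 2 = 0+0+0+0+0+1+0+0+0+0+0 mod 2 = 1
  c[10] = d·G[:,10] = (00001111010)·(00000010000) mod 2 = 0+0+0+0+0+0+1+0+0+0+0 mod 2 = 1
  c[11] = d·G[:,11] = (00001111010)·(00000001000) mod 2 = 0+0+0+0+0+0+0+1+0+0+0 mod 2 = 1
  c[12] = d·G[:,12] = (00001111010)·(00000000100) mod 2 = 0+0+0+0+0+0+0+0+0+0+0 mod 2 = 0
  c[13] = d·G[:,13] = (00001111010)·(00000000010) mod 2 = 0+0+0+0+0+0+0+0+0+1+0 mod 2 = 1
  c[14] = d·G[:,14] = (00001111010)·(00000000001) mod 2 = 0+0+0+0+0+0+0+0+0+0+0 mod 2 = 0
Codeword = 010000011111010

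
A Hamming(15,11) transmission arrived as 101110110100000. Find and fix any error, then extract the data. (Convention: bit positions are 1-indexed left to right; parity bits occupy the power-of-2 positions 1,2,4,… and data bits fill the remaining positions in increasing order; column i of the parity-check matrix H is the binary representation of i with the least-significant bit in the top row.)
Syndrome s = H · r^T (mod 2), r = 101110110100000:
  s[0] = (101010101010101)·(101110110100000) mod 2 = 1+0+1+0+1+0+1+0+0+0+0+0+0+0+0 mod 2 = 0
  s[1] = (011001100110011)·(101110110100000) mod 2 = 0+0+1+0+0+0+1+0+0+1+0+0+0+0+0 mod 2 = 1
  s[2] = (000111100001111)·(101110110100000) mod 2 = 0+0+0+1+1+0+1+0+0+0+0+0+0+0+0 mod 2 = 1
  s[3] = (000000011111111)·(101110110100000) mod 2 = 0+0+0+0+0+0+0+1+0+1+0+0+0+0+0 mod 2 = 0
Syndrome = 0110
Column 6 of H equals this syndrome → error at bit 6 (1-indexed).
Flip bit 6: 101110110100000 → 101111110100000
Extract data bits at positions {3,5,6,7,9,10,11,12,13,14,15}: 11110100000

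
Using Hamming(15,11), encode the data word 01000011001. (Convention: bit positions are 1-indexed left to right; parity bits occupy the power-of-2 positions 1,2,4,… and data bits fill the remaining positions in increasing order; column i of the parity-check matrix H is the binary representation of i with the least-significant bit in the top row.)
Codeword c = d · G (mod 2), d = 01000011001:
  c[0] = d·G[:,0] = (01000011001)·(11011010101) mod 2 = 0+1+0+0+0+0+1+0+0+0+1 mod 2 = 1
  c[1] = d·G[:,1] = (01000011001)·(10110110011) mod 2 = 0+0+0+0+0+0+1+0+0+0+1 mod 2 = 0
  c[2] = d·G[:,2] = (01000011001)·(10000000000) mod 2 = 0+0+0+0+0+0+0+0+0+0+0 mod 2 = 0
  c[3] = d·G[:,3] = (01000011001)·(01110001111) mod 2 = 0+1+0+0+0+0+0+1+0+0+1 mod 2 = 1
  c[4] = d·G[:,4] = (01000011001)·(01000000000) mod 2 = 0+1+0+0+0+0+0+0+0+0+0 mod 2 = 1
  c[5] = d·G[:,5] = (01000011001)·(00100000000) mod 2 = 0+0+0+0+0+0+0+0+0+0+0 mod 2 = 0
  c[6] = d·G[:,6] = (01000011001)·(00010000000) mod 2 = 0+0+0+0+0+0+0+0+0+0+0 mod 2 = 0
  c[7] = d·G[:,7] = (01000011001)·(00001111111) mod 2 = 0+0+0+0+0+0+1+1+0+0+1 mod 2 = 1
  c[8] = d·G[:,8] = (01000011001)·(00001000000) mod 2 = 0+0+0+0+0+0+0+0+0+0+0 mod 2 = 0
  c[9] = d·G[:,9] = (01000011001)·(00000100000) mod 2 = 0+0+0+0+0+0+0+0+0+0+0 mod 2 = 0
  c[10] = d·G[:,10] = (01000011001)·(00000010000) mod 2 = 0+0+0+0+0+0+1+0+0+0+0 mod 2 = 1
  c[11] = d·G[:,11] = (01000011001)·(00000001000) mod 2 = 0+0+0+0+0+0+0+1+0+0+0 mod 2 = 1
  c[12] = d·G[:,12] = (01000011001)·(00000000100) mod 2 = 0+0+0+0+0+0+0+0+0+0+0 mod 2 = 0
  c[13] = d·G[:,13] = (01000011001)·(00000000010) mod 2 = 0+0+0+0+0+0+0+0+0+0+0 mod 2 = 0
  c[14] = d·G[:,14] = (01000011001)·(00000000001) mod 2 = 0+0+0+0+0+0+0+0+0+0+1 mod 2 = 1
Codeword = 100110010011001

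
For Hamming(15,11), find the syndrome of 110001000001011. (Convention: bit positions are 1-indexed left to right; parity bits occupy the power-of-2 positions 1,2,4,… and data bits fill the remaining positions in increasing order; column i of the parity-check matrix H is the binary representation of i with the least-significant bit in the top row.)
Syndrome s = H · r^T (mod 2), r = 110001000001011:
  s[0] = (101010101010101)·(110001000001011) mod 2 = 1+0+0+0+0+0+0+0+0+0+0+0+0+0+1 mod 2 = 0
  s[1] = (011001100110011)·(110001000001011) mod 2 = 0+1+0+0+0+1+0+0+0+0+0+0+0+1+1 mod 2 = 0
  s[2] = (000111100001111)·(110001000001011) mod 2 = 0+0+0+0+0+1+0+0+0+0+0+1+0+1+1 mod 2 = 0
  s[3] = (000000011111111)·(110001000001011) mod 2 = 0+0+0+0+0+0+0+0+0+0+0+1+0+1+1 mod 2 = 1
Syndrome = 0001
Non-zero syndrome: error at position 8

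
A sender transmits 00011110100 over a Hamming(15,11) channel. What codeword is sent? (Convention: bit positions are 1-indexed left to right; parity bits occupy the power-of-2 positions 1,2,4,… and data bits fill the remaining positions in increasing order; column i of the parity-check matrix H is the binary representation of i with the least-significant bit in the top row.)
Codeword c = d · G (mod 2), d = 00011110100:
  c[0] = d·G[:,0] = (00011110100)·(11011010101) mod 2 = 0+0+0+1+1+0+1+0+1+0+0 mod 2 = 0
  c[1] = d·G[:,1] = (00011110100)·(10110110011) mod 2 = 0+0+0+1+0+1+1+0+0+0+0 mod 2 = 1
  c[2] = d·G[:,2] = (00011110100)·(10000000000) mod 2 = 0+0+0+0+0+0+0+0+0+0+0 mod 2 = 0
  c[3] = d·G[:,3] = (00011110100)·(01110001111) mod 2 = 0+0+0+1+0+0+0+0+1+0+0 mod 2 = 0
  c[4] = d·G[:,4] = (00011110100)·(01000000000) mod 2 = 0+0+0+0+0+0+0+0+0+0+0 mod 2 = 0
  c[5] = d·G[:,5] = (00011110100)·(00100000000) mod 2 = 0+0+0+0+0+0+0+0+0+0+0 mod 2 = 0
  c[6] = d·G[:,6] = (00011110100)·(00010000000) mod 2 = 0+0+0+1+0+0+0+0+0+0+0 mod 2 = 1
  c[7] = d·G[:,7] = (00011110100)·(00001111111) mod 2 = 0+0+0+0+1+1+1+0+1+0+0 mod 2 = 0
  c[8] = d·G[:,8] = (00011110100)·(00001000000) mod 2 = 0+0+0+0+1+0+0+0+0+0+0 mod 2 = 1
  c[9] = d·G[:,9] = (00011110100)·(00000100000) mod 2 = 0+0+0+0+0+1+0+0+0+0+0 mod 2 = 1
  c[10] = d·G[:,10] = (00011110100)·(00000010000) mod 2 = 0+0+0+0+0+0+1+0+0+0+0 mod 2 = 1
  c[11] = d·G[:,11] = (00011110100)·(00000001000) mod 2 = 0+0+0+0+0+0+0+0+0+0+0 mod 2 = 0
  c[12] = d·G[:,12] = (00011110100)·(00000000100) mod 2 = 0+0+0+0+0+0+0+0+1+0+0 mod 2 = 1
  c[13] = d·G[:,13] = (00011110100)·(00000000010) mod 2 = 0+0+0+0+0+0+0+0+0+0+0 mod 2 = 0
  c[14] = d·G[:,14] = (00011110100)·(00000000001) mod 2 = 0+0+0+0+0+0+0+0+0+0+0 mod 2 = 0
Codeword = 010000101110100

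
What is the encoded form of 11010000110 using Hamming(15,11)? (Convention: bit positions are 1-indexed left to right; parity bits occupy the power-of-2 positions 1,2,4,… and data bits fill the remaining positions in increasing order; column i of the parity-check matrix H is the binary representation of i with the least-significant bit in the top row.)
Codeword c = d · G (mod 2), d = 11010000110:
  c[0] = d·G[:,0] = (11010000110)·(11011010101) mod 2 = 1+1+0+1+0+0+0+0+1+0+0 mod 2 = 0
  c[1] = d·G[:,1] = (11010000110)·(10110110011) mod 2 = 1+0+0+1+0+0+0+0+0+1+0 mod 2 = 1
  c[2] = d·G[:,2] = (11010000110)·(10000000000) mod 2 = 1+0+0+0+0+0+0+0+0+0+0 mod 2 = 1
  c[3] = d·G[:,3] = (11010000110)·(01110001111) mod 2 = 0+1+0+1+0+0+0+0+1+1+0 mod 2 = 0
  c[4] = d·G[:,4] = (11010000110)·(01000000000) mod 2 = 0+1+0+0+0+0+0+0+0+0+0 mod 2 = 1
  c[5] = d·G[:,5] = (11010000110)·(00100000000) mod 2 = 0+0+0+0+0+0+0+0+0+0+0 mod 2 = 0
  c[6] = d·G[:,6] = (11010000110)·(00010000000) mod 2 = 0+0+0+1+0+0+0+0+0+0+0 mod 2 = 1
  c[7] = d·G[:,7] = (11010000110)·(00001111111) mod 2 = 0+0+0+0+0+0+0+0+1+1+0 mod 2 = 0
  c[8] = d·G[:,8] = (11010000110)·(00001000000) mod 2 = 0+0+0+0+0+0+0+0+0+0+0 mod 2 = 0
  c[9] = d·G[:,9] = (11010000110)·(00000100000) mod 2 = 0+0+0+0+0+0+0+0+0+0+0 mod 2 = 0
  c[10] = d·G[:,10] = (11010000110)·(00000010000) mod 2 = 0+0+0+0+0+0+0+0+0+0+0 mod 2 = 0
  c[11] = d·G[:,11] = (11010000110)·(00000001000) mod 2 = 0+0+0+0+0+0+0+0+0+0+0 mod 2 = 0
  c[12] = d·G[:,12] = (11010000110)·(00000000100) mod 2 = 0+0+0+0+0+0+0+0+1+0+0 mod 2 = 1
  c[13] = d·G[:,13] = (11010000110)·(00000000010) mod 2 = 0+0+0+0+0+0+0+0+0+1+0 mod 2 = 1
  c[14] = d·G[:,14] = (11010000110)·(00000000001) mod 2 = 0+0+0+0+0+0+0+0+0+0+0 mod 2 = 0
Codeword = 011010100000110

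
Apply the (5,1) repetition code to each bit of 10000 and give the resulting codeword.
Repeat each bit 5× and concatenate:
1→11111  0→00000  0→00000  0→00000  0→00000
Codeword = 1111100000000000000000000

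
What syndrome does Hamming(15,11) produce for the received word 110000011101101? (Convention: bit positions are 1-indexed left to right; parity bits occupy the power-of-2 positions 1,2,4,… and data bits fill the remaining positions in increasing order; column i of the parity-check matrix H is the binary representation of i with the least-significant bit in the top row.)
Syndrome s = H · r^T (mod 2), r = 110000011101101:
  s[0] = (101010101010101)·(110000011101101) mod 2 = 1+0+0+0+0+0+0+0+1+0+0+0+1+0+1 mod 2 = 0
  s[1] = (011001100110011)·(110000011101101) mod 2 = 0+1+0+0+0+0+0+0+0+1+0+0+0+0+1 mod 2 = 1
  s[2] = (000111100001111)·(110000011101101) mod 2 = 0+0+0+0+0+0+0+0+0+0+0+1+1+0+1 mod 2 = 1
  s[3] = (000000011111111)·(110000011101101) mod 2 = 0+0+0+0+0+0+0+1+1+1+0+1+1+0+1 mod 2 = 0
Syndrome = 0110
Non-zero syndrome: error at position 6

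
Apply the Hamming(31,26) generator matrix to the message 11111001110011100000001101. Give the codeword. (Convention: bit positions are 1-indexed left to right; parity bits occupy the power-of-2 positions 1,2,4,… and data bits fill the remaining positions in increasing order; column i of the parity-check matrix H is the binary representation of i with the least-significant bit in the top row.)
Codeword c = d · G (mod 2), d = 11111001110011100000001101:
  c[0] = d·G[:,0] = (11111001110011100000001101)·(11011010101101010101010101) mod 2 = 1+1+0+1+1+0+0+0+1+0+0+0+0+1+0+0+0+0+0+0+0+0+0+1+0+1 mod 2 = 0
  c[1] = d·G[:,1] = (11111001110011100000001101)·(10110110011011001100110011) mod 2 = 1+0+1+1+0+0+0+0+0+1+0+0+1+1+0+0+0+0+0+0+0+0+0+0+0+1 mod 2 = 1
  c[2] = d·G[:,2] = (11111001110011100000001101)·(10000000000000000000000000) mod 2 = 1+0+0+0+0+0+0+0+0+0+0+0+0+0+0+0+0+0+0+0+0+0+0+0+0+0 mod 2 = 1
  c[3] = d·G[:,3] = (11111001110011100000001101)·(01110001111000111100001111) mod 2 = 0+1+1+1+0+0+0+1+1+1+0+0+0+0+1+0+0+0+0+0+0+0+1+1+0+1 mod 2 = 0
  c[4] = d·G[:,4] = (11111001110011100000001101)·(01000000000000000000000000) mod 2 = 0+1+0+0+0+0+0+0+0+0+0+0+0+0+0+0+0+0+0+0+0+0+0+0+0+0 mod 2 = 1
  c[5] = d·G[:,5] = (11111001110011100000001101)·(00100000000000000000000000) mod 2 = 0+0+1+0+0+0+0+0+0+0+0+0+0+0+0+0+0+0+0+0+0+0+0+0+0+0 mod 2 = 1
  c[6] = d·G[:,6] = (11111001110011100000001101)·(00010000000000000000000000) mod 2 = 0+0+0+1+0+0+0+0+0+0+0+0+0+0+0+0+0+0+0+0+0+0+0+0+0+0 mod 2 = 1
  c[7] = d·G[:,7] = (11111001110011100000001101)·(00001111111000000011111111) mod 2 = 0+0+0+0+1+0+0+1+1+1+0+0+0+0+0+0+0+0+0+0+0+0+1+1+0+1 mod 2 = 1
  c[8] = d·G[:,8] = (11111001110011100000001101)·(00001000000000000000000000) mod 2 = 0+0+0+0+1+0+0+0+0+0+0+0+0+0+0+0+0+0+0+0+0+0+0+0+0+0 mod 2 = 1
  c[9] = d·G[:,9] = (11111001110011100000001101)·(00000100000000000000000000) mod 2 = 0+0+0+0+0+0+0+0+0+0+0+0+0+0+0+0+0+0+0+0+0+0+0+0+0+0 mod 2 = 0
  c[10] = d·G[:,10] = (11111001110011100000001101)·(00000010000000000000000000) mod 2 = 0+0+0+0+0+0+0+0+0+0+0+0+0+0+0+0+0+0+0+0+0+0+0+0+0+0 mod 2 = 0
  c[11] = d·G[:,11] = (11111001110011100000001101)·(00000001000000000000000000) mod 2 = 0+0+0+0+0+0+0+1+0+0+0+0+0+0+0+0+0+0+0+0+0+0+0+0+0+0 mod 2 = 1
  c[12] = d·G[:,12] = (11111001110011100000001101)·(00000000100000000000000000) mod 2 = 0+0+0+0+0+0+0+0+1+0+0+0+0+0+0+0+0+0+0+0+0+0+0+0+0+0 mod 2 = 1
  c[13] = d·G[:,13] = (11111001110011100000001101)·(00000000010000000000000000) mod 2 = 0+0+0+0+0+0+0+0+0+1+0+0+0+0+0+0+0+0+0+0+0+0+0+0+0+0 mod 2 = 1
  c[14] = d·G[:,14] = (11111001110011100000001101)·(00000000001000000000000000) mod 2 = 0+0+0+0+0+0+0+0+0+0+0+0+0+0+0+0+0+0+0+0+0+0+0+0+0+0 mod 2 = 0
  c[15] = d·G[:,15] = (11111001110011100000001101)·(00000000000111111111111111) mod 2 = 0+0+0+0+0+0+0+0+0+0+0+0+1+1+1+0+0+0+0+0+0+0+1+1+0+1 mod 2 = 0
  c[16] = d·G[:,16] = (11111001110011100000001101)·(00000000000100000000000000) mod 2 = 0+0+0+0+0+0+0+0+0+0+0+0+0+0+0+0+0+0+0+0+0+0+0+0+0+0 mod 2 = 0
  c[17] = d·G[:,17] = (11111001110011100000001101)·(00000000000010000000000000) mod 2 = 0+0+0+0+0+0+0+0+0+0+0+0+1+0+0+0+0+0+0+0+0+0+0+0+0+0 mod 2 = 1
  c[18] = d·G[:,18] = (11111001110011100000001101)·(00000000000001000000000000) mod 2 = 0+0+0+0+0+0+0+0+0+0+0+0+0+1+0+0+0+0+0+0+0+0+0+0+0+0 mod 2 = 1
  c[19] = d·G[:,19] = (11111001110011100000001101)·(00000000000000100000000000) mod 2 = 0+0+0+0+0+0+0+0+0+0+0+0+0+0+1+0+0+0+0+0+0+0+0+0+0+0 mod 2 = 1
  c[20] = d·G[:,20] = (11111001110011100000001101)·(00000000000000010000000000) mod 2 = 0+0+0+0+0+0+0+0+0+0+0+0+0+0+0+0+0+0+0+0+0+0+0+0+0+0 mod 2 = 0
  c[21] = d·G[:,21] = (11111001110011100000001101)·(00000000000000001000000000) mod 2 = 0+0+0+0+0+0+0+0+0+0+0+0+0+0+0+0+0+0+0+0+0+0+0+0+0+0 mod 2 = 0
  c[22] = d·G[:,22] = (11111001110011100000001101)·(00000000000000000100000000) mod 2 = 0+0+0+0+0+0+0+0+0+0+0+0+0+0+0+0+0+0+0+0+0+0+0+0+0+0 mod 2 = 0
  c[23] = d·G[:,23] = (11111001110011100000001101)·(00000000000000000010000000) mod 2 = 0+0+0+0+0+0+0+0+0+0+0+0+0+0+0+0+0+0+0+0+0+0+0+0+0+0 mod 2 = 0
  c[24] = d·G[:,24] = (11111001110011100000001101)·(00000000000000000001000000) mod 2 = 0+0+0+0+0+0+0+0+0+0+0+0+0+0+0+0+0+0+0+0+0+0+0+0+0+0 mod 2 = 0
  c[25] = d·G[:,25] = (11111001110011100000001101)·(00000000000000000000100000) mod 2 = 0+0+0+0+0+0+0+0+0+0+0+0+0+0+0+0+0+0+0+0+0+0+0+0+0+0 mod 2 = 0
  c[26] = d·G[:,26] = (11111001110011100000001101)·(00000000000000000000010000) mod 2 = 0+0+0+0+0+0+0+0+0+0+0+0+0+0+0+0+0+0+0+0+0+0+0+0+0+0 mod 2 = 0
  c[27] = d·G[:,27] = (11111001110011100000001101)·(00000000000000000000001000) mod 2 = 0+0+0+0+0+0+0+0+0+0+0+0+0+0+0+0+0+0+0+0+0+0+1+0+0+0 mod 2 = 1
  c[28] = d·G[:,28] = (11111001110011100000001101)·(00000000000000000000000100) mod 2 = 0+0+0+0+0+0+0+0+0+0+0+0+0+0+0+0+0+0+0+0+0+0+0+1+0+0 mod 2 = 1
  c[29] = d·G[:,29] = (11111001110011100000001101)·(00000000000000000000000010) mod 2 = 0+0+0+0+0+0+0+0+0+0+0+0+0+0+0+0+0+0+0+0+0+0+0+0+0+0 mod 2 = 0
  c[30] = d·G[:,30] = (11111001110011100000001101)·(00000000000000000000000001) mod 2 = 0+0+0+0+0+0+0+0+0+0+0+0+0+0+0+0+0+0+0+0+0+0+0+0+0+1 mod 2 = 1
Codeword = 0110111110011100011100000001101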